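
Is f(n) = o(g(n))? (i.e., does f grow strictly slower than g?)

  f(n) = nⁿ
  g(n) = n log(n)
False

f(n) = nⁿ is O(nⁿ), and g(n) = n log(n) is O(n log n).
Since O(nⁿ) grows faster than or equal to O(n log n), f(n) = o(g(n)) is false.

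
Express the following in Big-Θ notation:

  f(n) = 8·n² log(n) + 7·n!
Θ(n!)

Order the terms by growth rate: 8·n² log(n) ≺ 7·n!.
The fastest-growing term 7·n! dominates as n → ∞; dropping its constant factor gives Θ(n!).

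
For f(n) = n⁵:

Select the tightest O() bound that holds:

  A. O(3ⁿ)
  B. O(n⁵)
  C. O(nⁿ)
B

f(n) = n⁵ is O(n⁵).
All listed options are valid Big-O bounds (upper bounds),
but O(n⁵) is the tightest (smallest valid bound).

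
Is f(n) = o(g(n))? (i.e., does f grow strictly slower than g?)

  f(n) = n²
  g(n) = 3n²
False

f(n) = n² is O(n²), and g(n) = 3n² is O(n²).
Since they have the same growth rate, f(n) = o(g(n)) is false.
(f = o(g) requires f to grow strictly slower, not equal.)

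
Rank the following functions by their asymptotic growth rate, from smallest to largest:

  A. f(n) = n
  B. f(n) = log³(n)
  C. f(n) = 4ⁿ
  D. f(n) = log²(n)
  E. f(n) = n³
D < B < A < E < C

Comparing growth rates:
D = log²(n) is O(log² n)
B = log³(n) is O(log³ n)
A = n is O(n)
E = n³ is O(n³)
C = 4ⁿ is O(4ⁿ)

Therefore, the order from slowest to fastest is: D < B < A < E < C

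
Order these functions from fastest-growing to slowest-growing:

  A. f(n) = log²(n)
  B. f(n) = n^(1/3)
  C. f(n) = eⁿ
C > B > A

Comparing growth rates:
C = eⁿ is O(eⁿ)
B = n^(1/3) is O(n^(1/3))
A = log²(n) is O(log² n)

Therefore, the order from fastest to slowest is: C > B > A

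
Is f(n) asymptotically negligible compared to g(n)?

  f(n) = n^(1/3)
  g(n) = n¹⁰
True

f(n) = n^(1/3) is O(n^(1/3)), and g(n) = n¹⁰ is O(n¹⁰).
Since O(n^(1/3)) grows strictly slower than O(n¹⁰), f(n) = o(g(n)) is true.
This means lim(n→∞) f(n)/g(n) = 0.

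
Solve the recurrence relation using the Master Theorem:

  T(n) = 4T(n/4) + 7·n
Θ(n log n)

Master Theorem: a = 4, b = 4, f(n) = 7·n.
Compute the critical exponent d = log₄(4) = 1.
Compare f(n) = Θ(n) against n^d:
  k = 1 = d, so f(n) = Θ(n^d) — Case 2.
  Work is balanced across levels: T(n) = Θ(n^d log n) = Θ(n log n).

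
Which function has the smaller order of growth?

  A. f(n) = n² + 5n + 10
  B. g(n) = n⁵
A

f(n) = n² + 5n + 10 is O(n²), while g(n) = n⁵ is O(n⁵).
Since O(n²) grows slower than O(n⁵), f(n) is dominated.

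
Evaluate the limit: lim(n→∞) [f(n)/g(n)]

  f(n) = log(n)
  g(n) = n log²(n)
0

Since log(n) (O(log n)) grows slower than n log²(n) (O(n log² n)),
the ratio f(n)/g(n) → 0 as n → ∞.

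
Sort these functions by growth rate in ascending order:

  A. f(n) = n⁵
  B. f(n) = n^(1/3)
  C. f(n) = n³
B < C < A

Comparing growth rates:
B = n^(1/3) is O(n^(1/3))
C = n³ is O(n³)
A = n⁵ is O(n⁵)

Therefore, the order from slowest to fastest is: B < C < A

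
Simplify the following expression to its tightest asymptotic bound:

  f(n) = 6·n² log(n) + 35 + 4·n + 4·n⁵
Θ(n⁵)

Order the terms by growth rate: 35 ≺ 4·n ≺ 6·n² log(n) ≺ 4·n⁵.
The fastest-growing term 4·n⁵ dominates as n → ∞; dropping its constant factor gives Θ(n⁵).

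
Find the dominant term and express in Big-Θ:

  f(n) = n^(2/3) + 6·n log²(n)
Θ(n log² n)

Order the terms by growth rate: n^(2/3) ≺ 6·n log²(n).
The fastest-growing term 6·n log²(n) dominates as n → ∞; dropping its constant factor gives Θ(n log² n).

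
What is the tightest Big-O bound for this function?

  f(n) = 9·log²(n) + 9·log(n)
O(log² n)

The dominant term in 9·log²(n) + 9·log(n) is 9·log²(n), which is Θ(log² n).
Lower-order terms (9·log(n)) are asymptotically negligible.
Constants are absorbed, so the tightest bound is O(log² n).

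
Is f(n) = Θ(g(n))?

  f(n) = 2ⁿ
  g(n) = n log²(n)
False

f(n) = 2ⁿ is O(2ⁿ), and g(n) = n log²(n) is O(n log² n).
Since they have different growth rates, f(n) = Θ(g(n)) is false.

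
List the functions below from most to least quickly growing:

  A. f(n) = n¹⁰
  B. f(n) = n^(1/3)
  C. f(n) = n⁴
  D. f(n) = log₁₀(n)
A > C > B > D

Comparing growth rates:
A = n¹⁰ is O(n¹⁰)
C = n⁴ is O(n⁴)
B = n^(1/3) is O(n^(1/3))
D = log₁₀(n) is O(log n)

Therefore, the order from fastest to slowest is: A > C > B > D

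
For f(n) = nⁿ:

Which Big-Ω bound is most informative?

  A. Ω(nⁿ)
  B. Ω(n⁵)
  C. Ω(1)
A

f(n) = nⁿ is Ω(nⁿ).
All listed options are valid Big-Ω bounds (lower bounds),
but Ω(nⁿ) is the tightest (largest valid bound).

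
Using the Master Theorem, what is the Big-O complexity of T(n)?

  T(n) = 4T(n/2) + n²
Θ(n² log n)

Master Theorem: a = 4, b = 2, f(n) = n².
Compute the critical exponent d = log₂(4) = 2.
Compare f(n) = Θ(n²) against n^d:
  k = 2 = d, so f(n) = Θ(n^d) — Case 2.
  Work is balanced across levels: T(n) = Θ(n^d log n) = Θ(n² log n).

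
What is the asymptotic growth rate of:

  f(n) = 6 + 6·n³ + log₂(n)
Θ(n³)

Order the terms by growth rate: 6 ≺ log₂(n) ≺ 6·n³.
The fastest-growing term 6·n³ dominates as n → ∞; dropping its constant factor gives Θ(n³).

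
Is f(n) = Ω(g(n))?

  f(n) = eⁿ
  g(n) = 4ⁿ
False

f(n) = eⁿ is O(eⁿ), and g(n) = 4ⁿ is O(4ⁿ).
Since O(eⁿ) grows slower than O(4ⁿ), f(n) = Ω(g(n)) is false.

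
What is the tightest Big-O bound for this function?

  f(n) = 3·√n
O(√n)

The dominant term in 3·√n is 3·√n, which is Θ(√n).
Constants are absorbed, so the tightest bound is O(√n).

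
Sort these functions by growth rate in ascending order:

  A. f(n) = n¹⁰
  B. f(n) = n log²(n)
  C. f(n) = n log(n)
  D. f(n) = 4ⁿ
C < B < A < D

Comparing growth rates:
C = n log(n) is O(n log n)
B = n log²(n) is O(n log² n)
A = n¹⁰ is O(n¹⁰)
D = 4ⁿ is O(4ⁿ)

Therefore, the order from slowest to fastest is: C < B < A < D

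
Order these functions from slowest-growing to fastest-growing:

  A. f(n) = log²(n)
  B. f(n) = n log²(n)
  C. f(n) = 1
C < A < B

Comparing growth rates:
C = 1 is O(1)
A = log²(n) is O(log² n)
B = n log²(n) is O(n log² n)

Therefore, the order from slowest to fastest is: C < A < B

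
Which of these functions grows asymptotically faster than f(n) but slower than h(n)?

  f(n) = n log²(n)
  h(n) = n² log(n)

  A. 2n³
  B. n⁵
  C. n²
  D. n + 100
C

We need g(n) with n log²(n) = o(g(n)) and g(n) = o(n² log(n)), i.e. O(n log² n) ≺ g ≺ O(n² log n).
Check each option:
  A. 2n³ — O(n³) does not grow strictly slower than h(n)
  B. n⁵ — O(n⁵) does not grow strictly slower than h(n)
  C. n² — O(n²) is strictly between O(n log² n) and O(n² log n) ✓
  D. n + 100 — O(n) does not grow strictly faster than f(n)

Only option C (n²) lies strictly between.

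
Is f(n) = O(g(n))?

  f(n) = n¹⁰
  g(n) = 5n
False

f(n) = n¹⁰ is O(n¹⁰), and g(n) = 5n is O(n).
Since O(n¹⁰) grows faster than O(n), f(n) = O(g(n)) is false.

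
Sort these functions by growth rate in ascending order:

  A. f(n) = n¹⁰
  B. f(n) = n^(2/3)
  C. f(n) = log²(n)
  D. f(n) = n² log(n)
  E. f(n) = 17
E < C < B < D < A

Comparing growth rates:
E = 17 is O(1)
C = log²(n) is O(log² n)
B = n^(2/3) is O(n^(2/3))
D = n² log(n) is O(n² log n)
A = n¹⁰ is O(n¹⁰)

Therefore, the order from slowest to fastest is: E < C < B < D < A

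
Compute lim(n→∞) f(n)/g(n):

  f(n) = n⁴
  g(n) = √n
∞

Since n⁴ (O(n⁴)) grows faster than √n (O(√n)),
the ratio f(n)/g(n) → ∞ as n → ∞.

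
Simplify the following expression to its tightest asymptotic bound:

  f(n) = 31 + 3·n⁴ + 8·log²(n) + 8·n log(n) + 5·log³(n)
Θ(n⁴)

Order the terms by growth rate: 31 ≺ 8·log²(n) ≺ 5·log³(n) ≺ 8·n log(n) ≺ 3·n⁴.
The fastest-growing term 3·n⁴ dominates as n → ∞; dropping its constant factor gives Θ(n⁴).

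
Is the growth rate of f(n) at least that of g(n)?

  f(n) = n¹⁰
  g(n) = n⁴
True

f(n) = n¹⁰ is O(n¹⁰), and g(n) = n⁴ is O(n⁴).
Since O(n¹⁰) grows at least as fast as O(n⁴), f(n) = Ω(g(n)) is true.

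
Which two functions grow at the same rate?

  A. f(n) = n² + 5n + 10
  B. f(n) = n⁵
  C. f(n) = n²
A and C

Examining each function:
  A. n² + 5n + 10 is O(n²)
  B. n⁵ is O(n⁵)
  C. n² is O(n²)

Functions A and C both have the same complexity class.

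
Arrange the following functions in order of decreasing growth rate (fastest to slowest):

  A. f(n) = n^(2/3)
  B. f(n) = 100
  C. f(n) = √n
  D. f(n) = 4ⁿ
D > A > C > B

Comparing growth rates:
D = 4ⁿ is O(4ⁿ)
A = n^(2/3) is O(n^(2/3))
C = √n is O(√n)
B = 100 is O(1)

Therefore, the order from fastest to slowest is: D > A > C > B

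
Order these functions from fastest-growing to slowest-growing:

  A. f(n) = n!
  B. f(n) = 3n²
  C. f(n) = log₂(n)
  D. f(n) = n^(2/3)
A > B > D > C

Comparing growth rates:
A = n! is O(n!)
B = 3n² is O(n²)
D = n^(2/3) is O(n^(2/3))
C = log₂(n) is O(log n)

Therefore, the order from fastest to slowest is: A > B > D > C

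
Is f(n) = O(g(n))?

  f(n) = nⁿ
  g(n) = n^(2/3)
False

f(n) = nⁿ is O(nⁿ), and g(n) = n^(2/3) is O(n^(2/3)).
Since O(nⁿ) grows faster than O(n^(2/3)), f(n) = O(g(n)) is false.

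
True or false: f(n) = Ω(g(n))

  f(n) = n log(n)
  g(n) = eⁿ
False

f(n) = n log(n) is O(n log n), and g(n) = eⁿ is O(eⁿ).
Since O(n log n) grows slower than O(eⁿ), f(n) = Ω(g(n)) is false.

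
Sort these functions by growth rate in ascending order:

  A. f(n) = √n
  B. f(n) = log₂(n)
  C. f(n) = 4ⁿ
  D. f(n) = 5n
B < A < D < C

Comparing growth rates:
B = log₂(n) is O(log n)
A = √n is O(√n)
D = 5n is O(n)
C = 4ⁿ is O(4ⁿ)

Therefore, the order from slowest to fastest is: B < A < D < C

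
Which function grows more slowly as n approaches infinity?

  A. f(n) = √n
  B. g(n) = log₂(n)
B

f(n) = √n is O(√n), while g(n) = log₂(n) is O(log n).
Since O(log n) grows slower than O(√n), g(n) is dominated.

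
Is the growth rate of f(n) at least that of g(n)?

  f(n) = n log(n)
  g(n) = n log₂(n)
True

f(n) = n log(n) and g(n) = n log₂(n) are both O(n log n).
Big-Ω permits equal growth rates (f ≥ c·g for some c > 0), so f(n) = Ω(g(n)) is true.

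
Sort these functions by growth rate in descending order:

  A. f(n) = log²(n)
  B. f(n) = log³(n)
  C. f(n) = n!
C > B > A

Comparing growth rates:
C = n! is O(n!)
B = log³(n) is O(log³ n)
A = log²(n) is O(log² n)

Therefore, the order from fastest to slowest is: C > B > A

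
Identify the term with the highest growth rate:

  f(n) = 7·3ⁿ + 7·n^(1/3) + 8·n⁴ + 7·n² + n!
n!

Looking at each term:
  - 7·3ⁿ is O(3ⁿ)
  - 7·n^(1/3) is O(n^(1/3))
  - 8·n⁴ is O(n⁴)
  - 7·n² is O(n²)
  - n! is O(n!)

The term n! (O(n!)) grows fastest and dominates all others.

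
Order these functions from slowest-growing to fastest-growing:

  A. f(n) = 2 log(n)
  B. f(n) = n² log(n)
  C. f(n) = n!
A < B < C

Comparing growth rates:
A = 2 log(n) is O(log n)
B = n² log(n) is O(n² log n)
C = n! is O(n!)

Therefore, the order from slowest to fastest is: A < B < C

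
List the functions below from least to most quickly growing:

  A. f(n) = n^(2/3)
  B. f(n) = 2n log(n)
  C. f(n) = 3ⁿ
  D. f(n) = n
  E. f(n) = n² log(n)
A < D < B < E < C

Comparing growth rates:
A = n^(2/3) is O(n^(2/3))
D = n is O(n)
B = 2n log(n) is O(n log n)
E = n² log(n) is O(n² log n)
C = 3ⁿ is O(3ⁿ)

Therefore, the order from slowest to fastest is: A < D < B < E < C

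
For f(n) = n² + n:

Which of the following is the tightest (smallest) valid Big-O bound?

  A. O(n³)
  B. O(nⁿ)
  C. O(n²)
C

f(n) = n² + n is O(n²).
All listed options are valid Big-O bounds (upper bounds),
but O(n²) is the tightest (smallest valid bound).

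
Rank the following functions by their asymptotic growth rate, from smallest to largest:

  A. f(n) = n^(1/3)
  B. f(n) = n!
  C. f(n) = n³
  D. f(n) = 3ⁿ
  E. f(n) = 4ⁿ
A < C < D < E < B

Comparing growth rates:
A = n^(1/3) is O(n^(1/3))
C = n³ is O(n³)
D = 3ⁿ is O(3ⁿ)
E = 4ⁿ is O(4ⁿ)
B = n! is O(n!)

Therefore, the order from slowest to fastest is: A < C < D < E < B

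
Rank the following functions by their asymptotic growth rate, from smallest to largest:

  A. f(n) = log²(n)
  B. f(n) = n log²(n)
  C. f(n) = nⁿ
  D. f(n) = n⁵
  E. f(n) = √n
A < E < B < D < C

Comparing growth rates:
A = log²(n) is O(log² n)
E = √n is O(√n)
B = n log²(n) is O(n log² n)
D = n⁵ is O(n⁵)
C = nⁿ is O(nⁿ)

Therefore, the order from slowest to fastest is: A < E < B < D < C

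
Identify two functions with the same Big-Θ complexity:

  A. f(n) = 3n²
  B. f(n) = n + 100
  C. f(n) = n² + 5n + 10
A and C

Examining each function:
  A. 3n² is O(n²)
  B. n + 100 is O(n)
  C. n² + 5n + 10 is O(n²)

Functions A and C both have the same complexity class.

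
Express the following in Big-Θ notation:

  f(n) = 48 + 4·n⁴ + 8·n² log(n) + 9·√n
Θ(n⁴)

Order the terms by growth rate: 48 ≺ 9·√n ≺ 8·n² log(n) ≺ 4·n⁴.
The fastest-growing term 4·n⁴ dominates as n → ∞; dropping its constant factor gives Θ(n⁴).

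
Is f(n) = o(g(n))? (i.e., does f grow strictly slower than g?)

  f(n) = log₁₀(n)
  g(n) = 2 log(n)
False

f(n) = log₁₀(n) is O(log n), and g(n) = 2 log(n) is O(log n).
Since they have the same growth rate, f(n) = o(g(n)) is false.
(f = o(g) requires f to grow strictly slower, not equal.)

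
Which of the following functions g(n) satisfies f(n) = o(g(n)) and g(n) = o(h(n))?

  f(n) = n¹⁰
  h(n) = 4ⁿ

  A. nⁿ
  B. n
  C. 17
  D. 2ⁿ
D

We need g(n) with n¹⁰ = o(g(n)) and g(n) = o(4ⁿ), i.e. O(n¹⁰) ≺ g ≺ O(4ⁿ).
Check each option:
  A. nⁿ — O(nⁿ) does not grow strictly slower than h(n)
  B. n — O(n) does not grow strictly faster than f(n)
  C. 17 — O(1) does not grow strictly faster than f(n)
  D. 2ⁿ — O(2ⁿ) is strictly between O(n¹⁰) and O(4ⁿ) ✓

Only option D (2ⁿ) lies strictly between.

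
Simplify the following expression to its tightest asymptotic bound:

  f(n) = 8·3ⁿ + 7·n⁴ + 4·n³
Θ(3ⁿ)

Order the terms by growth rate: 4·n³ ≺ 7·n⁴ ≺ 8·3ⁿ.
The fastest-growing term 8·3ⁿ dominates as n → ∞; dropping its constant factor gives Θ(3ⁿ).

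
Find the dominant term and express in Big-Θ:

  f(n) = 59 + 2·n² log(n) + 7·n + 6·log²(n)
Θ(n² log n)

Order the terms by growth rate: 59 ≺ 6·log²(n) ≺ 7·n ≺ 2·n² log(n).
The fastest-growing term 2·n² log(n) dominates as n → ∞; dropping its constant factor gives Θ(n² log n).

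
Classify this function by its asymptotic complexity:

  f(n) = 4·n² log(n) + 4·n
O(n² log n)

The dominant term in 4·n² log(n) + 4·n is 4·n² log(n), which is Θ(n² log n).
Lower-order terms (4·n) are asymptotically negligible.
Constants are absorbed, so the tightest bound is O(n² log n).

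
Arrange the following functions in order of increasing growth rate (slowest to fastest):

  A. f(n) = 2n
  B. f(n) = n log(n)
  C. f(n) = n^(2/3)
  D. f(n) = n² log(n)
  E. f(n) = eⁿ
C < A < B < D < E

Comparing growth rates:
C = n^(2/3) is O(n^(2/3))
A = 2n is O(n)
B = n log(n) is O(n log n)
D = n² log(n) is O(n² log n)
E = eⁿ is O(eⁿ)

Therefore, the order from slowest to fastest is: C < A < B < D < E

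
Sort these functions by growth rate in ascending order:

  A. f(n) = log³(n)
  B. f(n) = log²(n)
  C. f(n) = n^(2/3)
B < A < C

Comparing growth rates:
B = log²(n) is O(log² n)
A = log³(n) is O(log³ n)
C = n^(2/3) is O(n^(2/3))

Therefore, the order from slowest to fastest is: B < A < C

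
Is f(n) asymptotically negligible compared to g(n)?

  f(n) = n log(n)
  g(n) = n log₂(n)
False

f(n) = n log(n) is O(n log n), and g(n) = n log₂(n) is O(n log n).
Since they have the same growth rate, f(n) = o(g(n)) is false.
(f = o(g) requires f to grow strictly slower, not equal.)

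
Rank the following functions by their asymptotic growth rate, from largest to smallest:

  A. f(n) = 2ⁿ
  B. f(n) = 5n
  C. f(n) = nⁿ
C > A > B

Comparing growth rates:
C = nⁿ is O(nⁿ)
A = 2ⁿ is O(2ⁿ)
B = 5n is O(n)

Therefore, the order from fastest to slowest is: C > A > B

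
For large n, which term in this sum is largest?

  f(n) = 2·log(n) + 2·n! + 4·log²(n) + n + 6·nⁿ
6·nⁿ

Looking at each term:
  - 2·log(n) is O(log n)
  - 2·n! is O(n!)
  - 4·log²(n) is O(log² n)
  - n is O(n)
  - 6·nⁿ is O(nⁿ)

The term 6·nⁿ (O(nⁿ)) grows fastest and dominates all others.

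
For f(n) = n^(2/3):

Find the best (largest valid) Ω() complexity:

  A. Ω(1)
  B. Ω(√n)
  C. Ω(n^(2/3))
C

f(n) = n^(2/3) is Ω(n^(2/3)).
All listed options are valid Big-Ω bounds (lower bounds),
but Ω(n^(2/3)) is the tightest (largest valid bound).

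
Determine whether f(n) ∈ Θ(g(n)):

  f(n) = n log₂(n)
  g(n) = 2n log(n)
True

f(n) = n log₂(n) and g(n) = 2n log(n) are both O(n log n).
Since they have the same asymptotic growth rate, f(n) = Θ(g(n)) is true.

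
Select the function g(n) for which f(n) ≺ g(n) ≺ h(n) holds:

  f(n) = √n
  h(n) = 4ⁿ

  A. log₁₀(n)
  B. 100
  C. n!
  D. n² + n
D

We need g(n) with √n = o(g(n)) and g(n) = o(4ⁿ), i.e. O(√n) ≺ g ≺ O(4ⁿ).
Check each option:
  A. log₁₀(n) — O(log n) does not grow strictly faster than f(n)
  B. 100 — O(1) does not grow strictly faster than f(n)
  C. n! — O(n!) does not grow strictly slower than h(n)
  D. n² + n — O(n²) is strictly between O(√n) and O(4ⁿ) ✓

Only option D (n² + n) lies strictly between.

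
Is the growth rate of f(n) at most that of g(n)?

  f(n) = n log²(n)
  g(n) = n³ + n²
True

f(n) = n log²(n) is O(n log² n), and g(n) = n³ + n² is O(n³).
Since O(n log² n) ⊆ O(n³) (f grows no faster than g), f(n) = O(g(n)) is true.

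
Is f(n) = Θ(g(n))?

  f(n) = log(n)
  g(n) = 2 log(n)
True

f(n) = log(n) and g(n) = 2 log(n) are both O(log n).
Since they have the same asymptotic growth rate, f(n) = Θ(g(n)) is true.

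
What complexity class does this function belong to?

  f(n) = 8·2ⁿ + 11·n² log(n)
O(2ⁿ)

The dominant term in 8·2ⁿ + 11·n² log(n) is 8·2ⁿ, which is Θ(2ⁿ).
Lower-order terms (11·n² log(n)) are asymptotically negligible.
Constants are absorbed, so the tightest bound is O(2ⁿ).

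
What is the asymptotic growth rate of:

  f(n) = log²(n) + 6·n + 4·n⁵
Θ(n⁵)

Order the terms by growth rate: log²(n) ≺ 6·n ≺ 4·n⁵.
The fastest-growing term 4·n⁵ dominates as n → ∞; dropping its constant factor gives Θ(n⁵).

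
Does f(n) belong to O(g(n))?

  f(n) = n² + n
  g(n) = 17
False

f(n) = n² + n is O(n²), and g(n) = 17 is O(1).
Since O(n²) grows faster than O(1), f(n) = O(g(n)) is false.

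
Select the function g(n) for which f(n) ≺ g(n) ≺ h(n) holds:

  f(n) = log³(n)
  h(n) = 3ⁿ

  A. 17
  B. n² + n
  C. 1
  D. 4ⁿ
B

We need g(n) with log³(n) = o(g(n)) and g(n) = o(3ⁿ), i.e. O(log³ n) ≺ g ≺ O(3ⁿ).
Check each option:
  A. 17 — O(1) does not grow strictly faster than f(n)
  B. n² + n — O(n²) is strictly between O(log³ n) and O(3ⁿ) ✓
  C. 1 — O(1) does not grow strictly faster than f(n)
  D. 4ⁿ — O(4ⁿ) does not grow strictly slower than h(n)

Only option B (n² + n) lies strictly between.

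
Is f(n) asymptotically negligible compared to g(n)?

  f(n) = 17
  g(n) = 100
False

f(n) = 17 is O(1), and g(n) = 100 is O(1).
Since they have the same growth rate, f(n) = o(g(n)) is false.
(f = o(g) requires f to grow strictly slower, not equal.)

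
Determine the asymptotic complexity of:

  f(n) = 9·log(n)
O(log n)

The dominant term in 9·log(n) is 9·log(n), which is Θ(log n).
Constants are absorbed, so the tightest bound is O(log n).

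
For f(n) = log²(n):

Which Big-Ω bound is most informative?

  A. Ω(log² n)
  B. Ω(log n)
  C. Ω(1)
A

f(n) = log²(n) is Ω(log² n).
All listed options are valid Big-Ω bounds (lower bounds),
but Ω(log² n) is the tightest (largest valid bound).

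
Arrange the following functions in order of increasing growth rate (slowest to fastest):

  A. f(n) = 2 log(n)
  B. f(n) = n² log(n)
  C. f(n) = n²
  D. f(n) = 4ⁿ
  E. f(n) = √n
A < E < C < B < D

Comparing growth rates:
A = 2 log(n) is O(log n)
E = √n is O(√n)
C = n² is O(n²)
B = n² log(n) is O(n² log n)
D = 4ⁿ is O(4ⁿ)

Therefore, the order from slowest to fastest is: A < E < C < B < D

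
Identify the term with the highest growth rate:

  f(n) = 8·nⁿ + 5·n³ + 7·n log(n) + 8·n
8·nⁿ

Looking at each term:
  - 8·nⁿ is O(nⁿ)
  - 5·n³ is O(n³)
  - 7·n log(n) is O(n log n)
  - 8·n is O(n)

The term 8·nⁿ (O(nⁿ)) grows fastest and dominates all others.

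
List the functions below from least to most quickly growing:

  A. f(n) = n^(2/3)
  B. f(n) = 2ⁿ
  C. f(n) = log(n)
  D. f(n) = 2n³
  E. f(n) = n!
C < A < D < B < E

Comparing growth rates:
C = log(n) is O(log n)
A = n^(2/3) is O(n^(2/3))
D = 2n³ is O(n³)
B = 2ⁿ is O(2ⁿ)
E = n! is O(n!)

Therefore, the order from slowest to fastest is: C < A < D < B < E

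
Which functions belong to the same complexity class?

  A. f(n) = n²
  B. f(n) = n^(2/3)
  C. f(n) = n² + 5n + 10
A and C

Examining each function:
  A. n² is O(n²)
  B. n^(2/3) is O(n^(2/3))
  C. n² + 5n + 10 is O(n²)

Functions A and C both have the same complexity class.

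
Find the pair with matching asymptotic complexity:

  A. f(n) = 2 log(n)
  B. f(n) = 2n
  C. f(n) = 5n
B and C

Examining each function:
  A. 2 log(n) is O(log n)
  B. 2n is O(n)
  C. 5n is O(n)

Functions B and C both have the same complexity class.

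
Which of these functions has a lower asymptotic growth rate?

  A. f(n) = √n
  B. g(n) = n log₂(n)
A

f(n) = √n is O(√n), while g(n) = n log₂(n) is O(n log n).
Since O(√n) grows slower than O(n log n), f(n) is dominated.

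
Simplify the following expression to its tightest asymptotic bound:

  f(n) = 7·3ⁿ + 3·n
Θ(3ⁿ)

Order the terms by growth rate: 3·n ≺ 7·3ⁿ.
The fastest-growing term 7·3ⁿ dominates as n → ∞; dropping its constant factor gives Θ(3ⁿ).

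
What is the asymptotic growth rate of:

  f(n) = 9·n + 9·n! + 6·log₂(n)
Θ(n!)

Order the terms by growth rate: 6·log₂(n) ≺ 9·n ≺ 9·n!.
The fastest-growing term 9·n! dominates as n → ∞; dropping its constant factor gives Θ(n!).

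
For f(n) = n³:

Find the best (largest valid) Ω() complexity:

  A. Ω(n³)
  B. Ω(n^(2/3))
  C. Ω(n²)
A

f(n) = n³ is Ω(n³).
All listed options are valid Big-Ω bounds (lower bounds),
but Ω(n³) is the tightest (largest valid bound).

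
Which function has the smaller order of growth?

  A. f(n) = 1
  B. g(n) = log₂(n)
A

f(n) = 1 is O(1), while g(n) = log₂(n) is O(log n).
Since O(1) grows slower than O(log n), f(n) is dominated.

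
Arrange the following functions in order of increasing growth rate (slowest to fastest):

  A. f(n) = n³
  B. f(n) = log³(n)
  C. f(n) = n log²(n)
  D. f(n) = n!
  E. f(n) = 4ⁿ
B < C < A < E < D

Comparing growth rates:
B = log³(n) is O(log³ n)
C = n log²(n) is O(n log² n)
A = n³ is O(n³)
E = 4ⁿ is O(4ⁿ)
D = n! is O(n!)

Therefore, the order from slowest to fastest is: B < C < A < E < D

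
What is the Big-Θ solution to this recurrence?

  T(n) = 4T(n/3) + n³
Θ(n³)

Master Theorem: a = 4, b = 3, f(n) = n³.
Compute the critical exponent d = log₃(4) = 1.262.
Compare f(n) = Θ(n³) against n^d:
  k = 3 > d = 1.262, so f(n) = Ω(n^(d+ε)) — Case 3.
  Regularity: a·(n/b)^3/n^3 = a/b^3 = 4/27 < 1 ✓.
  The top-level work dominates: T(n) = Θ(f(n)) = Θ(n³).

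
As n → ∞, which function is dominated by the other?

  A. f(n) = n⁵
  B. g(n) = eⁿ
A

f(n) = n⁵ is O(n⁵), while g(n) = eⁿ is O(eⁿ).
Since O(n⁵) grows slower than O(eⁿ), f(n) is dominated.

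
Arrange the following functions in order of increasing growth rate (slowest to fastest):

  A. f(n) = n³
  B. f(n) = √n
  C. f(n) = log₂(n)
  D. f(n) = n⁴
C < B < A < D

Comparing growth rates:
C = log₂(n) is O(log n)
B = √n is O(√n)
A = n³ is O(n³)
D = n⁴ is O(n⁴)

Therefore, the order from slowest to fastest is: C < B < A < D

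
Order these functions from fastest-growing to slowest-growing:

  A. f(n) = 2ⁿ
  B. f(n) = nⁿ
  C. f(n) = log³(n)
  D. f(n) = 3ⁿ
B > D > A > C

Comparing growth rates:
B = nⁿ is O(nⁿ)
D = 3ⁿ is O(3ⁿ)
A = 2ⁿ is O(2ⁿ)
C = log³(n) is O(log³ n)

Therefore, the order from fastest to slowest is: B > D > A > C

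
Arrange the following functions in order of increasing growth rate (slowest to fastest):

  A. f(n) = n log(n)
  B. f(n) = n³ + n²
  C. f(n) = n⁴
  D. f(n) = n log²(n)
A < D < B < C

Comparing growth rates:
A = n log(n) is O(n log n)
D = n log²(n) is O(n log² n)
B = n³ + n² is O(n³)
C = n⁴ is O(n⁴)

Therefore, the order from slowest to fastest is: A < D < B < C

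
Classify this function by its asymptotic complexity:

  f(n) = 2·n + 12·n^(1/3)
O(n)

The dominant term in 2·n + 12·n^(1/3) is 2·n, which is Θ(n).
Lower-order terms (12·n^(1/3)) are asymptotically negligible.
Constants are absorbed, so the tightest bound is O(n).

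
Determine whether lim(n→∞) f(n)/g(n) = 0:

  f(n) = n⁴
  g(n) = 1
False

f(n) = n⁴ is O(n⁴), and g(n) = 1 is O(1).
Since O(n⁴) grows faster than or equal to O(1), f(n) = o(g(n)) is false.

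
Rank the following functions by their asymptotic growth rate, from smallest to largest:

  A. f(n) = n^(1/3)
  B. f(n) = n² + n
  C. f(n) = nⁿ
A < B < C

Comparing growth rates:
A = n^(1/3) is O(n^(1/3))
B = n² + n is O(n²)
C = nⁿ is O(nⁿ)

Therefore, the order from slowest to fastest is: A < B < C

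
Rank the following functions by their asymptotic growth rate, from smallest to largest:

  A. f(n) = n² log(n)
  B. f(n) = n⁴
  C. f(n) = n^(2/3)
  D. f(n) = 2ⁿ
C < A < B < D

Comparing growth rates:
C = n^(2/3) is O(n^(2/3))
A = n² log(n) is O(n² log n)
B = n⁴ is O(n⁴)
D = 2ⁿ is O(2ⁿ)

Therefore, the order from slowest to fastest is: C < A < B < D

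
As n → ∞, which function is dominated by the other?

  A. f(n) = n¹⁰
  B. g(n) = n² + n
B

f(n) = n¹⁰ is O(n¹⁰), while g(n) = n² + n is O(n²).
Since O(n²) grows slower than O(n¹⁰), g(n) is dominated.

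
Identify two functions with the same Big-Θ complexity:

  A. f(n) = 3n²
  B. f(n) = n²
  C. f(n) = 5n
A and B

Examining each function:
  A. 3n² is O(n²)
  B. n² is O(n²)
  C. 5n is O(n)

Functions A and B both have the same complexity class.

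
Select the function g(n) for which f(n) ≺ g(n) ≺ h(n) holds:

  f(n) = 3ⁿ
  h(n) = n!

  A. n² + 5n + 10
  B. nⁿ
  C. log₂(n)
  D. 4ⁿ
D

We need g(n) with 3ⁿ = o(g(n)) and g(n) = o(n!), i.e. O(3ⁿ) ≺ g ≺ O(n!).
Check each option:
  A. n² + 5n + 10 — O(n²) does not grow strictly faster than f(n)
  B. nⁿ — O(nⁿ) does not grow strictly slower than h(n)
  C. log₂(n) — O(log n) does not grow strictly faster than f(n)
  D. 4ⁿ — O(4ⁿ) is strictly between O(3ⁿ) and O(n!) ✓

Only option D (4ⁿ) lies strictly between.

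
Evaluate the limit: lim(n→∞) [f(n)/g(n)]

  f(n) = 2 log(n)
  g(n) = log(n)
2

Since 2 log(n) and log(n) have the same growth rate (O(log n)),
the ratio converges to a constant: 2.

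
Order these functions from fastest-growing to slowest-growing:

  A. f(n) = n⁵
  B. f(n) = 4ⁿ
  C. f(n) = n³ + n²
B > A > C

Comparing growth rates:
B = 4ⁿ is O(4ⁿ)
A = n⁵ is O(n⁵)
C = n³ + n² is O(n³)

Therefore, the order from fastest to slowest is: B > A > C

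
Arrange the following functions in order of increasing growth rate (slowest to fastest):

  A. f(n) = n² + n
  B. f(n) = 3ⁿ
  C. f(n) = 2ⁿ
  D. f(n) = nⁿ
A < C < B < D

Comparing growth rates:
A = n² + n is O(n²)
C = 2ⁿ is O(2ⁿ)
B = 3ⁿ is O(3ⁿ)
D = nⁿ is O(nⁿ)

Therefore, the order from slowest to fastest is: A < C < B < D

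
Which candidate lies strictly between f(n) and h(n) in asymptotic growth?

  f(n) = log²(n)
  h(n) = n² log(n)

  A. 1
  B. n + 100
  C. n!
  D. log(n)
B

We need g(n) with log²(n) = o(g(n)) and g(n) = o(n² log(n)), i.e. O(log² n) ≺ g ≺ O(n² log n).
Check each option:
  A. 1 — O(1) does not grow strictly faster than f(n)
  B. n + 100 — O(n) is strictly between O(log² n) and O(n² log n) ✓
  C. n! — O(n!) does not grow strictly slower than h(n)
  D. log(n) — O(log n) does not grow strictly faster than f(n)

Only option B (n + 100) lies strictly between.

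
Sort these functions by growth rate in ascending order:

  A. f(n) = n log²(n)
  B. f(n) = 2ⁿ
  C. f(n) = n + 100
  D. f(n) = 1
D < C < A < B

Comparing growth rates:
D = 1 is O(1)
C = n + 100 is O(n)
A = n log²(n) is O(n log² n)
B = 2ⁿ is O(2ⁿ)

Therefore, the order from slowest to fastest is: D < C < A < B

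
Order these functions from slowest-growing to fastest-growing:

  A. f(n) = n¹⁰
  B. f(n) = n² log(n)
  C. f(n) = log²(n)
C < B < A

Comparing growth rates:
C = log²(n) is O(log² n)
B = n² log(n) is O(n² log n)
A = n¹⁰ is O(n¹⁰)

Therefore, the order from slowest to fastest is: C < B < A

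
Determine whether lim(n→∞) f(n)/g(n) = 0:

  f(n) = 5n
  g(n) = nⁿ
True

f(n) = 5n is O(n), and g(n) = nⁿ is O(nⁿ).
Since O(n) grows strictly slower than O(nⁿ), f(n) = o(g(n)) is true.
This means lim(n→∞) f(n)/g(n) = 0.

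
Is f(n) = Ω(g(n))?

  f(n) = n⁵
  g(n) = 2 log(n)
True

f(n) = n⁵ is O(n⁵), and g(n) = 2 log(n) is O(log n).
Since O(n⁵) grows at least as fast as O(log n), f(n) = Ω(g(n)) is true.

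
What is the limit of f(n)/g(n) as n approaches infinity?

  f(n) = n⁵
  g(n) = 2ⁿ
0

Since n⁵ (O(n⁵)) grows slower than 2ⁿ (O(2ⁿ)),
the ratio f(n)/g(n) → 0 as n → ∞.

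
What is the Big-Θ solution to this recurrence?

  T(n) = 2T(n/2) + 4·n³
Θ(n³)

Master Theorem: a = 2, b = 2, f(n) = 4·n³.
Compute the critical exponent d = log₂(2) = 1.
Compare f(n) = Θ(n³) against n^d:
  k = 3 > d = 1, so f(n) = Ω(n^(d+ε)) — Case 3.
  Regularity: a·(n/b)^3/n^3 = a/b^3 = 2/8 < 1 ✓.
  The top-level work dominates: T(n) = Θ(f(n)) = Θ(n³).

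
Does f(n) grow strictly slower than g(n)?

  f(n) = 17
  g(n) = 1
False

f(n) = 17 is O(1), and g(n) = 1 is O(1).
Since they have the same growth rate, f(n) = o(g(n)) is false.
(f = o(g) requires f to grow strictly slower, not equal.)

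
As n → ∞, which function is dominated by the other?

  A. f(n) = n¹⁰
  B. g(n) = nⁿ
A

f(n) = n¹⁰ is O(n¹⁰), while g(n) = nⁿ is O(nⁿ).
Since O(n¹⁰) grows slower than O(nⁿ), f(n) is dominated.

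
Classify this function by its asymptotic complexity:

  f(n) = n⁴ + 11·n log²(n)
O(n⁴)

The dominant term in n⁴ + 11·n log²(n) is n⁴, which is Θ(n⁴).
Lower-order terms (11·n log²(n)) are asymptotically negligible.
Constants are absorbed, so the tightest bound is O(n⁴).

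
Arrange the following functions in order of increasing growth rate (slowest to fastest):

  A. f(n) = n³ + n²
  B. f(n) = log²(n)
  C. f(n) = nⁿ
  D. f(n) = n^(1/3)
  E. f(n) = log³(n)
B < E < D < A < C

Comparing growth rates:
B = log²(n) is O(log² n)
E = log³(n) is O(log³ n)
D = n^(1/3) is O(n^(1/3))
A = n³ + n² is O(n³)
C = nⁿ is O(nⁿ)

Therefore, the order from slowest to fastest is: B < E < D < A < C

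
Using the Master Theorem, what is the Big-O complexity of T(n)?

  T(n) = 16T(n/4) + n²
Θ(n² log n)

Master Theorem: a = 16, b = 4, f(n) = n².
Compute the critical exponent d = log₄(16) = 2.
Compare f(n) = Θ(n²) against n^d:
  k = 2 = d, so f(n) = Θ(n^d) — Case 2.
  Work is balanced across levels: T(n) = Θ(n^d log n) = Θ(n² log n).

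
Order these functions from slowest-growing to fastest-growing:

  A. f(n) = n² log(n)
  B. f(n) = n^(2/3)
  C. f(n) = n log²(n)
B < C < A

Comparing growth rates:
B = n^(2/3) is O(n^(2/3))
C = n log²(n) is O(n log² n)
A = n² log(n) is O(n² log n)

Therefore, the order from slowest to fastest is: B < C < A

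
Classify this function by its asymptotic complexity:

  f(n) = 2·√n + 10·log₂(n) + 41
O(√n)

The dominant term in 2·√n + 10·log₂(n) + 41 is 2·√n, which is Θ(√n).
Lower-order terms (10·log₂(n), 41) are asymptotically negligible.
Constants are absorbed, so the tightest bound is O(√n).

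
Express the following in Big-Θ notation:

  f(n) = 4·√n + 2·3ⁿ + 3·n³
Θ(3ⁿ)

Order the terms by growth rate: 4·√n ≺ 3·n³ ≺ 2·3ⁿ.
The fastest-growing term 2·3ⁿ dominates as n → ∞; dropping its constant factor gives Θ(3ⁿ).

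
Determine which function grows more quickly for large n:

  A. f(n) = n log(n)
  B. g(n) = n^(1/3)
A

f(n) = n log(n) is O(n log n), while g(n) = n^(1/3) is O(n^(1/3)).
Since O(n log n) grows faster than O(n^(1/3)), f(n) dominates.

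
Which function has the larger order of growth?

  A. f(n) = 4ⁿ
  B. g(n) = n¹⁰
A

f(n) = 4ⁿ is O(4ⁿ), while g(n) = n¹⁰ is O(n¹⁰).
Since O(4ⁿ) grows faster than O(n¹⁰), f(n) dominates.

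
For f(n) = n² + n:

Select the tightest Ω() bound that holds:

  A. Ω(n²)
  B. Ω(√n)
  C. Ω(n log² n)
A

f(n) = n² + n is Ω(n²).
All listed options are valid Big-Ω bounds (lower bounds),
but Ω(n²) is the tightest (largest valid bound).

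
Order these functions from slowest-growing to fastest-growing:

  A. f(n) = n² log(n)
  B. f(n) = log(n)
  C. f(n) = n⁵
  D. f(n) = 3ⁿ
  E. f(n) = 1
E < B < A < C < D

Comparing growth rates:
E = 1 is O(1)
B = log(n) is O(log n)
A = n² log(n) is O(n² log n)
C = n⁵ is O(n⁵)
D = 3ⁿ is O(3ⁿ)

Therefore, the order from slowest to fastest is: E < B < A < C < D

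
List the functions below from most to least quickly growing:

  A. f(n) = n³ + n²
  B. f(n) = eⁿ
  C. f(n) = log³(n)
B > A > C

Comparing growth rates:
B = eⁿ is O(eⁿ)
A = n³ + n² is O(n³)
C = log³(n) is O(log³ n)

Therefore, the order from fastest to slowest is: B > A > C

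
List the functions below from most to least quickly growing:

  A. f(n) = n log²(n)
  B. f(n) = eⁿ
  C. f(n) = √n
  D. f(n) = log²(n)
B > A > C > D

Comparing growth rates:
B = eⁿ is O(eⁿ)
A = n log²(n) is O(n log² n)
C = √n is O(√n)
D = log²(n) is O(log² n)

Therefore, the order from fastest to slowest is: B > A > C > D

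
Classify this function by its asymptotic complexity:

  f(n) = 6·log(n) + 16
O(log n)

The dominant term in 6·log(n) + 16 is 6·log(n), which is Θ(log n).
Lower-order terms (16) are asymptotically negligible.
Constants are absorbed, so the tightest bound is O(log n).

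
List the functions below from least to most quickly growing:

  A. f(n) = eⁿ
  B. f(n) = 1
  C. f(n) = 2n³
B < C < A

Comparing growth rates:
B = 1 is O(1)
C = 2n³ is O(n³)
A = eⁿ is O(eⁿ)

Therefore, the order from slowest to fastest is: B < C < A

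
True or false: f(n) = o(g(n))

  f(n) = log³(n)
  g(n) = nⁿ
True

f(n) = log³(n) is O(log³ n), and g(n) = nⁿ is O(nⁿ).
Since O(log³ n) grows strictly slower than O(nⁿ), f(n) = o(g(n)) is true.
This means lim(n→∞) f(n)/g(n) = 0.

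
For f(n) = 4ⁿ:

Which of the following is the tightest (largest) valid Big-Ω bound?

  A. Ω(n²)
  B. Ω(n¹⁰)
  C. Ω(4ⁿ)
C

f(n) = 4ⁿ is Ω(4ⁿ).
All listed options are valid Big-Ω bounds (lower bounds),
but Ω(4ⁿ) is the tightest (largest valid bound).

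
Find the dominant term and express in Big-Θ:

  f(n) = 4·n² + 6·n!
Θ(n!)

Order the terms by growth rate: 4·n² ≺ 6·n!.
The fastest-growing term 6·n! dominates as n → ∞; dropping its constant factor gives Θ(n!).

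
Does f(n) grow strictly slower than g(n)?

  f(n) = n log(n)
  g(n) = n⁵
True

f(n) = n log(n) is O(n log n), and g(n) = n⁵ is O(n⁵).
Since O(n log n) grows strictly slower than O(n⁵), f(n) = o(g(n)) is true.
This means lim(n→∞) f(n)/g(n) = 0.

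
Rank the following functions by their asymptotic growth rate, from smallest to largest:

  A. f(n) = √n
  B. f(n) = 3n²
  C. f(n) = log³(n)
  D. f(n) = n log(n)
C < A < D < B

Comparing growth rates:
C = log³(n) is O(log³ n)
A = √n is O(√n)
D = n log(n) is O(n log n)
B = 3n² is O(n²)

Therefore, the order from slowest to fastest is: C < A < D < B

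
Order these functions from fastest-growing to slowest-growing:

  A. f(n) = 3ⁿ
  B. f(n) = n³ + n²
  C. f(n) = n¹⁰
A > C > B

Comparing growth rates:
A = 3ⁿ is O(3ⁿ)
C = n¹⁰ is O(n¹⁰)
B = n³ + n² is O(n³)

Therefore, the order from fastest to slowest is: A > C > B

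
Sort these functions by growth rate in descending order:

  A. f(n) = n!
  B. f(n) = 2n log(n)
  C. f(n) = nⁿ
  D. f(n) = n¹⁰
C > A > D > B

Comparing growth rates:
C = nⁿ is O(nⁿ)
A = n! is O(n!)
D = n¹⁰ is O(n¹⁰)
B = 2n log(n) is O(n log n)

Therefore, the order from fastest to slowest is: C > A > D > B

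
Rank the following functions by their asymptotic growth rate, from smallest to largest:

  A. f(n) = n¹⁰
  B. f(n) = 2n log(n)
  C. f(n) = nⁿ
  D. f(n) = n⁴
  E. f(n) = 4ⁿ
B < D < A < E < C

Comparing growth rates:
B = 2n log(n) is O(n log n)
D = n⁴ is O(n⁴)
A = n¹⁰ is O(n¹⁰)
E = 4ⁿ is O(4ⁿ)
C = nⁿ is O(nⁿ)

Therefore, the order from slowest to fastest is: B < D < A < E < C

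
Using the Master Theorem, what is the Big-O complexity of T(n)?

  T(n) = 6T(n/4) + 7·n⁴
Θ(n⁴)

Master Theorem: a = 6, b = 4, f(n) = 7·n⁴.
Compute the critical exponent d = log₄(6) = 1.292.
Compare f(n) = Θ(n⁴) against n^d:
  k = 4 > d = 1.292, so f(n) = Ω(n^(d+ε)) — Case 3.
  Regularity: a·(n/b)^4/n^4 = a/b^4 = 6/256 < 1 ✓.
  The top-level work dominates: T(n) = Θ(f(n)) = Θ(n⁴).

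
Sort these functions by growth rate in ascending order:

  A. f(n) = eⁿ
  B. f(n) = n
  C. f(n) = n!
B < A < C

Comparing growth rates:
B = n is O(n)
A = eⁿ is O(eⁿ)
C = n! is O(n!)

Therefore, the order from slowest to fastest is: B < A < C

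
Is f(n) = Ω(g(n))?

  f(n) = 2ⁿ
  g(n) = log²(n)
True

f(n) = 2ⁿ is O(2ⁿ), and g(n) = log²(n) is O(log² n).
Since O(2ⁿ) grows at least as fast as O(log² n), f(n) = Ω(g(n)) is true.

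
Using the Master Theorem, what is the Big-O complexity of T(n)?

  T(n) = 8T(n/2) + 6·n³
Θ(n³ log n)

Master Theorem: a = 8, b = 2, f(n) = 6·n³.
Compute the critical exponent d = log₂(8) = 3.
Compare f(n) = Θ(n³) against n^d:
  k = 3 = d, so f(n) = Θ(n^d) — Case 2.
  Work is balanced across levels: T(n) = Θ(n^d log n) = Θ(n³ log n).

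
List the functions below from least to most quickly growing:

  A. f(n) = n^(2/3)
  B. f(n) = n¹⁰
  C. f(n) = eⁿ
A < B < C

Comparing growth rates:
A = n^(2/3) is O(n^(2/3))
B = n¹⁰ is O(n¹⁰)
C = eⁿ is O(eⁿ)

Therefore, the order from slowest to fastest is: A < B < C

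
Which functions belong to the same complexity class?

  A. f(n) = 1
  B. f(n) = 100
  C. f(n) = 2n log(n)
A and B

Examining each function:
  A. 1 is O(1)
  B. 100 is O(1)
  C. 2n log(n) is O(n log n)

Functions A and B both have the same complexity class.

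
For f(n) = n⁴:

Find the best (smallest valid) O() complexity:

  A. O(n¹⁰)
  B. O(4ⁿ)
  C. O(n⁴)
C

f(n) = n⁴ is O(n⁴).
All listed options are valid Big-O bounds (upper bounds),
but O(n⁴) is the tightest (smallest valid bound).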